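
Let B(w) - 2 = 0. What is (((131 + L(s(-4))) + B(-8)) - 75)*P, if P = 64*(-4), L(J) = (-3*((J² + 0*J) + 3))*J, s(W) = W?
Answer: -73216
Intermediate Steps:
B(w) = 2 (B(w) = 2 + 0 = 2)
L(J) = J*(-9 - 3*J²) (L(J) = (-3*((J² + 0) + 3))*J = (-3*(J² + 3))*J = (-3*(3 + J²))*J = (-9 - 3*J²)*J = J*(-9 - 3*J²))
P = -256
(((131 + L(s(-4))) + B(-8)) - 75)*P = (((131 - 3*(-4)*(3 + (-4)²)) + 2) - 75)*(-256) = (((131 - 3*(-4)*(3 + 16)) + 2) - 75)*(-256) = (((131 - 3*(-4)*19) + 2) - 75)*(-256) = (((131 + 228) + 2) - 75)*(-256) = ((359 + 2) - 75)*(-256) = (361 - 75)*(-256) = 286*(-256) = -73216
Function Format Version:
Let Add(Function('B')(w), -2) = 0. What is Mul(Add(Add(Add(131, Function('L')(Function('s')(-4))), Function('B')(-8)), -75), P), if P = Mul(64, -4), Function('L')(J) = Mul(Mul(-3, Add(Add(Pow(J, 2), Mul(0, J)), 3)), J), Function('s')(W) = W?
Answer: -73216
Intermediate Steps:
Function('B')(w) = 2 (Function('B')(w) = Add(2, 0) = 2)
Function('L')(J) = Mul(J, Add(-9, Mul(-3, Pow(J, 2)))) (Function('L')(J) = Mul(Mul(-3, Add(Add(Pow(J, 2), 0), 3)), J) = Mul(Mul(-3, Add(Pow(J, 2), 3)), J) = Mul(Mul(-3, Add(3, Pow(J, 2))), J) = Mul(Add(-9, Mul(-3, Pow(J, 2))), J) = Mul(J, Add(-9, Mul(-3, Pow(J, 2)))))
P = -256
Mul(Add(Add(Add(131, Function('L')(Function('s')(-4))), Function('B')(-8)), -75), P) = Mul(Add(Add(Add(131, Mul(-3, -4, Add(3, Pow(-4, 2)))), 2), -75), -256) = Mul(Add(Add(Add(131, Mul(-3, -4, Add(3, 16))), 2), -75), -256) = Mul(Add(Add(Add(131, Mul(-3, -4, 19)), 2), -75), -256) = Mul(Add(Add(Add(131, 228), 2), -75), -256) = Mul(Add(Add(359, 2), -75), -256) = Mul(Add(361, -75), -256) = Mul(286, -256) = -73216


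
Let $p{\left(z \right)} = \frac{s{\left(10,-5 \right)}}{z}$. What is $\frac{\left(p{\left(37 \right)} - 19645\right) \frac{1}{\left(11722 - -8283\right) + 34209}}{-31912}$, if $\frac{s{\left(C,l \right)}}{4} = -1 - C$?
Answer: $\frac{726909}{64012855216} \approx 1.1356 \cdot 10^{-5}$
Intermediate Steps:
$s{\left(C,l \right)} = -4 - 4 C$ ($s{\left(C,l \right)} = 4 \left(-1 - C\right) = -4 - 4 C$)
$p{\left(z \right)} = - \frac{44}{z}$ ($p{\left(z \right)} = \frac{-4 - 40}{z} = - \frac{44}{z}$)
$\frac{\left(p{\left(37 \right)} - 19645\right) \frac{1}{\left(11722 - -8283\right) + 34209}}{-31912} = \frac{\left(- \frac{44}{37} - 19645\right) \frac{1}{\left(11722 - -8283\right) + 34209}}{-31912} = \frac{\left(-44\right) \frac{1}{37} - 19645}{\left(11722 + 8283\right) + 34209} \left(- \frac{1}{31912}\right) = \frac{- \frac{44}{37} - 19645}{20005 + 34209} \left(- \frac{1}{31912}\right) = - \frac{726909}{37 \cdot 54214} \left(- \frac{1}{31912}\right) = \left(- \frac{726909}{37}\right) \frac{1}{54214} \left(- \frac{1}{31912}\right) = \left(- \frac{726909}{2005918}\right) \left(- \frac{1}{31912}\right) = \frac{726909}{64012855216}$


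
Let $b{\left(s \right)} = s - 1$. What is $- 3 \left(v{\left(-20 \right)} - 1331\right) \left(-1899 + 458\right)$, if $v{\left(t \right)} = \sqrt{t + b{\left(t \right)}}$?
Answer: $-5753913 + 4323 i \sqrt{41} \approx -5.7539 \cdot 10^{6} + 27681.0 i$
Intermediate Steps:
$b{\left(s \right)} = -1 + s$ ($b{\left(s \right)} = s - 1 = -1 + s$)
$v{\left(t \right)} = \sqrt{-1 + 2 t}$ ($v{\left(t \right)} = \sqrt{t + \left(-1 + t\right)} = \sqrt{-1 + 2 t}$)
$- 3 \left(v{\left(-20 \right)} - 1331\right) \left(-1899 + 458\right) = - 3 \left(\sqrt{-1 + 2 \left(-20\right)} - 1331\right) \left(-1899 + 458\right) = - 3 \left(\sqrt{-1 - 40} - 1331\right) \left(-1441\right) = - 3 \left(\sqrt{-41} - 1331\right) \left(-1441\right) = - 3 \left(i \sqrt{41} - 1331\right) \left(-1441\right) = - 3 \left(-1331 + i \sqrt{41}\right) \left(-1441\right) = - 3 \left(1917971 - 1441 i \sqrt{41}\right) = -5753913 + 4323 i \sqrt{41}$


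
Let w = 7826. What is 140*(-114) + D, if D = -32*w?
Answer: -266392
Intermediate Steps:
D = -250432 (D = -32*7826 = -250432)
140*(-114) + D = 140*(-114) - 250432 = -15960 - 250432 = -266392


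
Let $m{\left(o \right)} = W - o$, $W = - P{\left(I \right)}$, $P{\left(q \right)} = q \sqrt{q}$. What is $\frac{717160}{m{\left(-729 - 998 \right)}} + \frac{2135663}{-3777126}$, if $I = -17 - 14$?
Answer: $\frac{58395883234027}{142223902404} - \frac{555799 i \sqrt{31}}{75308} \approx 410.59 - 41.092 i$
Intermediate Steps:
$I = -31$ ($I = -17 - 14 = -31$)
$P{\left(q \right)} = q^{\frac{3}{2}}$
$W = 31 i \sqrt{31}$ ($W = - \left(-31\right)^{\frac{3}{2}} = - \left(-31\right) i \sqrt{31} = 31 i \sqrt{31} \approx 172.6 i$)
$m{\left(o \right)} = - o + 31 i \sqrt{31}$ ($m{\left(o \right)} = 31 i \sqrt{31} - o = - o + 31 i \sqrt{31}$)
$\frac{717160}{m{\left(-729 - 998 \right)}} + \frac{2135663}{-3777126} = \frac{717160}{- (-729 - 998) + 31 i \sqrt{31}} + \frac{2135663}{-3777126} = \frac{717160}{- (-729 - 998) + 31 i \sqrt{31}} + 2135663 \left(- \frac{1}{3777126}\right) = \frac{717160}{\left(-1\right) \left(-1727\right) + 31 i \sqrt{31}} - \frac{2135663}{3777126} = \frac{717160}{1727 + 31 i \sqrt{31}} - \frac{2135663}{3777126} = - \frac{2135663}{3777126} + \frac{717160}{1727 + 31 i \sqrt{31}}$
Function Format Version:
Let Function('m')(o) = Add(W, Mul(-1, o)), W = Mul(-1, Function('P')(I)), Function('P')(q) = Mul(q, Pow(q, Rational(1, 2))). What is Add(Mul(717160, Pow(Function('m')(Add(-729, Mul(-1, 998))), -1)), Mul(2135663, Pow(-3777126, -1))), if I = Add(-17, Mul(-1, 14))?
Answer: Add(Rational(58395883234027, 142223902404), Mul(Rational(-555799, 75308), I, Pow(31, Rational(1, 2)))) ≈ Add(410.59, Mul(-41.092, I))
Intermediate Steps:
I = -31 (I = Add(-17, -14) = -31)
Function('P')(q) = Pow(q, Rational(3, 2))
W = Mul(31, I, Pow(31, Rational(1, 2))) (W = Mul(-1, Pow(-31, Rational(3, 2))) = Mul(-1, Mul(-31, I, Pow(31, Rational(1, 2)))) = Mul(31, I, Pow(31, Rational(1, 2))) ≈ Mul(172.60, I))
Function('m')(o) = Add(Mul(-1, o), Mul(31, I, Pow(31, Rational(1, 2)))) (Function('m')(o) = Add(Mul(31, I, Pow(31, Rational(1, 2))), Mul(-1, o)) = Add(Mul(-1, o), Mul(31, I, Pow(31, Rational(1, 2)))))
Add(Mul(717160, Pow(Function('m')(Add(-729, Mul(-1, 998))), -1)), Mul(2135663, Pow(-3777126, -1))) = Add(Mul(717160, Pow(Add(Mul(-1, Add(-729, Mul(-1, 998))), Mul(31, I, Pow(31, Rational(1, 2)))), -1)), Mul(2135663, Pow(-3777126, -1))) = Add(Mul(717160, Pow(Add(Mul(-1, Add(-729, -998)), Mul(31, I, Pow(31, Rational(1, 2)))), -1)), Mul(2135663, Rational(-1, 3777126))) = Add(Mul(717160, Pow(Add(Mul(-1, -1727), Mul(31, I, Pow(31, Rational(1, 2)))), -1)), Rational(-2135663, 3777126)) = Add(Mul(717160, Pow(Add(1727, Mul(31, I, Pow(31, Rational(1, 2)))), -1)), Rational(-2135663, 3777126)) = Add(Rational(-2135663, 3777126), Mul(717160, Pow(Add(1727, Mul(31, I, Pow(31, Rational(1, 2)))), -1)))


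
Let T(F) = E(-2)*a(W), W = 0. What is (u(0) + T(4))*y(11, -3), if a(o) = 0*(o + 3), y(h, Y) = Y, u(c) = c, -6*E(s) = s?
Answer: 0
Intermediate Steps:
E(s) = -s/6
a(o) = 0 (a(o) = 0*(3 + o) = 0)
T(F) = 0 (T(F) = -1/6*(-2)*0 = (1/3)*0 = 0)
(u(0) + T(4))*y(11, -3) = (0 + 0)*(-3) = 0*(-3) = 0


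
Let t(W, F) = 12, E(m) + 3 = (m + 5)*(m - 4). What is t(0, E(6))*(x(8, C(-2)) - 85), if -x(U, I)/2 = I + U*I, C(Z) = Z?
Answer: -588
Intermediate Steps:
E(m) = -3 + (-4 + m)*(5 + m) (E(m) = -3 + (m + 5)*(m - 4) = -3 + (5 + m)*(-4 + m) = -3 + (-4 + m)*(5 + m))
x(U, I) = -2*I - 2*I*U (x(U, I) = -2*(I + U*I) = -2*(I + I*U) = -2*I - 2*I*U)
t(0, E(6))*(x(8, C(-2)) - 85) = 12*(-2*(-2)*(1 + 8) - 85) = 12*(-2*(-2)*9 - 85) = 12*(36 - 85) = 12*(-49) = -588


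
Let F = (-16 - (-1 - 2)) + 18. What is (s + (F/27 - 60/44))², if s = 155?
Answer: 2087119225/88209 ≈ 23661.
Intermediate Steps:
F = 5 (F = (-16 - 1*(-3)) + 18 = (-16 + 3) + 18 = -13 + 18 = 5)
(s + (F/27 - 60/44))² = (155 + (5/27 - 60/44))² = (155 + (5*(1/27) - 60*1/44))² = (155 + (5/27 - 15/11))² = (155 - 350/297)² = (45685/297)² = 2087119225/88209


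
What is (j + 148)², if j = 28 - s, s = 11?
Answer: 27225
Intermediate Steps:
j = 17 (j = 28 - 1*11 = 28 - 11 = 17)
(j + 148)² = (17 + 148)² = 165² = 27225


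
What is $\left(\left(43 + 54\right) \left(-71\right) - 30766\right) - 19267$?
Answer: $-56920$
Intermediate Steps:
$\left(\left(43 + 54\right) \left(-71\right) - 30766\right) - 19267 = \left(97 \left(-71\right) - 30766\right) - 19267 = \left(-6887 - 30766\right) - 19267 = -37653 - 19267 = -56920$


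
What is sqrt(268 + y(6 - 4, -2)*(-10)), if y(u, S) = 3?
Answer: sqrt(238) ≈ 15.427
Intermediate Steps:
sqrt(268 + y(6 - 4, -2)*(-10)) = sqrt(268 + 3*(-10)) = sqrt(268 - 30) = sqrt(238)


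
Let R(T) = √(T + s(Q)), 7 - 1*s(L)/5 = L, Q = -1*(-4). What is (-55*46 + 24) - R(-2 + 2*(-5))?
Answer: -2506 - √3 ≈ -2507.7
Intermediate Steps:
Q = 4
s(L) = 35 - 5*L
R(T) = √(15 + T) (R(T) = √(T + (35 - 5*4)) = √(T + (35 - 20)) = √(T + 15) = √(15 + T))
(-55*46 + 24) - R(-2 + 2*(-5)) = (-55*46 + 24) - √(15 + (-2 + 2*(-5))) = (-2530 + 24) - √(15 + (-2 - 10)) = -2506 - √(15 - 12) = -2506 - √3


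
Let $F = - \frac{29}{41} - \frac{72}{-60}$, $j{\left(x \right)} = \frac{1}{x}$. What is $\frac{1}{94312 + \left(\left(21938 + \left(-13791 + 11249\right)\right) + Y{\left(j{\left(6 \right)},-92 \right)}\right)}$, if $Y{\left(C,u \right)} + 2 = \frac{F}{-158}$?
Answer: $\frac{32390}{3682937239} \approx 8.7946 \cdot 10^{-6}$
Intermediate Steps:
$F = \frac{101}{205}$ ($F = \left(-29\right) \frac{1}{41} - - \frac{6}{5} = - \frac{29}{41} + \frac{6}{5} = \frac{101}{205} \approx 0.49268$)
$Y{\left(C,u \right)} = - \frac{64881}{32390}$ ($Y{\left(C,u \right)} = -2 + \frac{101}{205 \left(-158\right)} = -2 + \frac{101}{205} \left(- \frac{1}{158}\right) = -2 - \frac{101}{32390} = - \frac{64881}{32390}$)
$\frac{1}{94312 + \left(\left(21938 + \left(-13791 + 11249\right)\right) + Y{\left(j{\left(6 \right)},-92 \right)}\right)} = \frac{1}{94312 + \left(\left(21938 + \left(-13791 + 11249\right)\right) - \frac{64881}{32390}\right)} = \frac{1}{94312 + \left(\left(21938 - 2542\right) - \frac{64881}{32390}\right)} = \frac{1}{94312 + \left(19396 - \frac{64881}{32390}\right)} = \frac{1}{94312 + \frac{628171559}{32390}} = \frac{1}{\frac{3682937239}{32390}} = \frac{32390}{3682937239}$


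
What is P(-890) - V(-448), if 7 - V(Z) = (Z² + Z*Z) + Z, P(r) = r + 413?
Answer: 400476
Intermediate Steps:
P(r) = 413 + r
V(Z) = 7 - Z - 2*Z² (V(Z) = 7 - ((Z² + Z*Z) + Z) = 7 - ((Z² + Z²) + Z) = 7 - (2*Z² + Z) = 7 - (Z + 2*Z²) = 7 + (-Z - 2*Z²) = 7 - Z - 2*Z²)
P(-890) - V(-448) = (413 - 890) - (7 - 1*(-448) - 2*(-448)²) = -477 - (7 + 448 - 2*200704) = -477 - (7 + 448 - 401408) = -477 - 1*(-400953) = -477 + 400953 = 400476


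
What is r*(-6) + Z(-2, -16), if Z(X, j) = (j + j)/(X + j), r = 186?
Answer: -10028/9 ≈ -1114.2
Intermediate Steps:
Z(X, j) = 2*j/(X + j) (Z(X, j) = (2*j)/(X + j) = 2*j/(X + j))
r*(-6) + Z(-2, -16) = 186*(-6) + 2*(-16)/(-2 - 16) = -1116 + 2*(-16)/(-18) = -1116 + 2*(-16)*(-1/18) = -1116 + 16/9 = -10028/9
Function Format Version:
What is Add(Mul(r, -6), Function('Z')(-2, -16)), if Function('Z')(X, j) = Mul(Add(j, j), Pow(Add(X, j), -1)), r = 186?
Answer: Rational(-10028, 9) ≈ -1114.2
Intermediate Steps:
Function('Z')(X, j) = Mul(2, j, Pow(Add(X, j), -1)) (Function('Z')(X, j) = Mul(Mul(2, j), Pow(Add(X, j), -1)) = Mul(2, j, Pow(Add(X, j), -1)))
Add(Mul(r, -6), Function('Z')(-2, -16)) = Add(Mul(186, -6), Mul(2, -16, Pow(Add(-2, -16), -1))) = Add(-1116, Mul(2, -16, Pow(-18, -1))) = Add(-1116, Mul(2, -16, Rational(-1, 18))) = Add(-1116, Rational(16, 9)) = Rational(-10028, 9)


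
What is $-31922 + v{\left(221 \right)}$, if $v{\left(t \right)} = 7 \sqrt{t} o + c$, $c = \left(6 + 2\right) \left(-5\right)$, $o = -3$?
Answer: $-31962 - 21 \sqrt{221} \approx -32274.0$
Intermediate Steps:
$c = -40$ ($c = 8 \left(-5\right) = -40$)
$v{\left(t \right)} = -40 - 21 \sqrt{t}$ ($v{\left(t \right)} = 7 \sqrt{t} \left(-3\right) - 40 = - 21 \sqrt{t} - 40 = -40 - 21 \sqrt{t}$)
$-31922 + v{\left(221 \right)} = -31922 - \left(40 + 21 \sqrt{221}\right) = -31962 - 21 \sqrt{221}$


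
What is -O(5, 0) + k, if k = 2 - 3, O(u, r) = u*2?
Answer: -11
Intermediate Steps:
O(u, r) = 2*u
k = -1
-O(5, 0) + k = -2*5 - 1 = -1*10 - 1 = -10 - 1 = -11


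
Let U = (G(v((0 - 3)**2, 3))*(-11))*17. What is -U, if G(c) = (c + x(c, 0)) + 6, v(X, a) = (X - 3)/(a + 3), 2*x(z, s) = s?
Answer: 1309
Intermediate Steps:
x(z, s) = s/2
v(X, a) = (-3 + X)/(3 + a)
G(c) = 6 + c (G(c) = (c + (1/2)*0) + 6 = (c + 0) + 6 = c + 6 = 6 + c)
U = -1309 (U = ((6 + (-3 + (0 - 3)**2)/(3 + 3))*(-11))*17 = ((6 + (-3 + (-3)**2)/6)*(-11))*17 = ((6 + (-3 + 9)/6)*(-11))*17 = ((6 + (1/6)*6)*(-11))*17 = ((6 + 1)*(-11))*17 = (7*(-11))*17 = -77*17 = -1309)
-U = -1*(-1309) = 1309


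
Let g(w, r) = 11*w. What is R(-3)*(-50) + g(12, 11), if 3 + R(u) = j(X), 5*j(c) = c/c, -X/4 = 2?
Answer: 272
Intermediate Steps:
X = -8 (X = -4*2 = -8)
j(c) = ⅕ (j(c) = (c/c)/5 = (⅕)*1 = ⅕)
R(u) = -14/5 (R(u) = -3 + ⅕ = -14/5)
R(-3)*(-50) + g(12, 11) = -14/5*(-50) + 11*12 = 140 + 132 = 272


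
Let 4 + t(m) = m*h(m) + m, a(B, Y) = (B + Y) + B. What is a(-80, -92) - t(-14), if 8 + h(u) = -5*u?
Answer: 634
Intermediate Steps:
h(u) = -8 - 5*u
a(B, Y) = Y + 2*B
t(m) = -4 + m + m*(-8 - 5*m) (t(m) = -4 + (m*(-8 - 5*m) + m) = -4 + (m + m*(-8 - 5*m)) = -4 + m + m*(-8 - 5*m))
a(-80, -92) - t(-14) = (-92 + 2*(-80)) - (-4 - 14 - 1*(-14)*(8 + 5*(-14))) = (-92 - 160) - (-4 - 14 - 1*(-14)*(8 - 70)) = -252 - (-4 - 14 - 1*(-14)*(-62)) = -252 - (-4 - 14 - 868) = -252 - 1*(-886) = -252 + 886 = 634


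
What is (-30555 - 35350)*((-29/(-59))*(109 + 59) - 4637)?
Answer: 17709398455/59 ≈ 3.0016e+8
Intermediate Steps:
(-30555 - 35350)*((-29/(-59))*(109 + 59) - 4637) = -65905*(-29*(-1/59)*168 - 4637) = -65905*((29/59)*168 - 4637) = -65905*(4872/59 - 4637) = -65905*(-268711/59) = 17709398455/59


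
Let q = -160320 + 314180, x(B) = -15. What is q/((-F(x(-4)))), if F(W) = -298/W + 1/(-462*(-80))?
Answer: -5686665600/734273 ≈ -7744.6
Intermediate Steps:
F(W) = 1/36960 - 298/W (F(W) = -298/W - 1/462*(-1/80) = -298/W + 1/36960 = 1/36960 - 298/W)
q = 153860
q/((-F(x(-4)))) = 153860/((-(-11014080 - 15)/(36960*(-15)))) = 153860/((-(-1)*(-11014095)/(36960*15))) = 153860/((-1*734273/36960)) = 153860/(-734273/36960) = 153860*(-36960/734273) = -5686665600/734273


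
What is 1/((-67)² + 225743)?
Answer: 1/230232 ≈ 4.3434e-6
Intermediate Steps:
1/((-67)² + 225743) = 1/(4489 + 225743) = 1/230232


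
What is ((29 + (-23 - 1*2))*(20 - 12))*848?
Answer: 27136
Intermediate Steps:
((29 + (-23 - 1*2))*(20 - 12))*848 = ((29 + (-23 - 2))*8)*848 = ((29 - 25)*8)*848 = (4*8)*848 = 32*848 = 27136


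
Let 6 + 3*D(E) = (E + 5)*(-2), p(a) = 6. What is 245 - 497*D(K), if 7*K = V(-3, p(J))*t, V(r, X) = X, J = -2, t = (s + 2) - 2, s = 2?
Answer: 10391/3 ≈ 3463.7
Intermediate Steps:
t = 2 (t = (2 + 2) - 2 = 4 - 2 = 2)
K = 12/7 (K = (6*2)/7 = (1/7)*12 = 12/7 ≈ 1.7143)
D(E) = -16/3 - 2*E/3 (D(E) = -2 + ((E + 5)*(-2))/3 = -2 + ((5 + E)*(-2))/3 = -2 + (-10 - 2*E)/3 = -2 + (-10/3 - 2*E/3) = -16/3 - 2*E/3)
245 - 497*D(K) = 245 - 497*(-16/3 - 2/3*12/7) = 245 - 497*(-16/3 - 8/7) = 245 - 497*(-136/21) = 245 + 9656/3 = 10391/3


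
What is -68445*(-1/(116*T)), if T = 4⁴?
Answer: 68445/29696 ≈ 2.3049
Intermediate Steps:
T = 256
-68445*(-1/(116*T)) = -68445/((-116*256)) = -68445/(-29696) = -68445*(-1/29696) = 68445/29696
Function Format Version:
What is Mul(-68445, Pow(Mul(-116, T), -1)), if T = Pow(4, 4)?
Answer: Rational(68445, 29696) ≈ 2.3049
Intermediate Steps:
T = 256
Mul(-68445, Pow(Mul(-116, T), -1)) = Mul(-68445, Pow(Mul(-116, 256), -1)) = Mul(-68445, Pow(-29696, -1)) = Mul(-68445, Rational(-1, 29696)) = Rational(68445, 29696)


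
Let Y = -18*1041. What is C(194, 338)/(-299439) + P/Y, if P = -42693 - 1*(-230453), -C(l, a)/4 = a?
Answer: -3122074048/311715999 ≈ -10.016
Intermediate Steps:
C(l, a) = -4*a
Y = -18738
P = 187760 (P = -42693 + 230453 = 187760)
C(194, 338)/(-299439) + P/Y = -4*338/(-299439) + 187760/(-18738) = -1352*(-1/299439) + 187760*(-1/18738) = 1352/299439 - 93880/9369 = -3122074048/311715999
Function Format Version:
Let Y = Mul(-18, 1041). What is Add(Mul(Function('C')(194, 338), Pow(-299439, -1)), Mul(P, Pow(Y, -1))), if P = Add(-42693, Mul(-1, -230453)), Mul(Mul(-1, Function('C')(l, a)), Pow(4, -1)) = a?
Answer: Rational(-3122074048, 311715999) ≈ -10.016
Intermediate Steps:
Function('C')(l, a) = Mul(-4, a)
Y = -18738
P = 187760 (P = Add(-42693, 230453) = 187760)
Add(Mul(Function('C')(194, 338), Pow(-299439, -1)), Mul(P, Pow(Y, -1))) = Add(Mul(Mul(-4, 338), Pow(-299439, -1)), Mul(187760, Pow(-18738, -1))) = Add(Mul(-1352, Rational(-1, 299439)), Mul(187760, Rational(-1, 18738))) = Add(Rational(1352, 299439), Rational(-93880, 9369)) = Rational(-3122074048, 311715999)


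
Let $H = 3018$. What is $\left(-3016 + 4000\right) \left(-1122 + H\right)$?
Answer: $1865664$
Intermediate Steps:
$\left(-3016 + 4000\right) \left(-1122 + H\right) = \left(-3016 + 4000\right) \left(-1122 + 3018\right) = 984 \cdot 1896 = 1865664$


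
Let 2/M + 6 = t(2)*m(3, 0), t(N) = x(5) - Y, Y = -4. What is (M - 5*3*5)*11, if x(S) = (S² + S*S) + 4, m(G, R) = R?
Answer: -2486/3 ≈ -828.67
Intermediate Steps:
x(S) = 4 + 2*S² (x(S) = (S² + S²) + 4 = 2*S² + 4 = 4 + 2*S²)
t(N) = 58 (t(N) = (4 + 2*5²) - 1*(-4) = (4 + 2*25) + 4 = (4 + 50) + 4 = 54 + 4 = 58)
M = -⅓ (M = 2/(-6 + 58*0) = 2/(-6 + 0) = 2/(-6) = 2*(-⅙) = -⅓ ≈ -0.33333)
(M - 5*3*5)*11 = (-⅓ - 5*3*5)*11 = (-⅓ - 15*5)*11 = (-⅓ - 75)*11 = -226/3*11 = -2486/3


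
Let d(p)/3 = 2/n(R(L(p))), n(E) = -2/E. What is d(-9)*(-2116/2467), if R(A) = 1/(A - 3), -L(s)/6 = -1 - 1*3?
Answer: 2116/17269 ≈ 0.12253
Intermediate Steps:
L(s) = 24 (L(s) = -6*(-1 - 1*3) = -6*(-1 - 3) = -6*(-4) = 24)
R(A) = 1/(-3 + A)
d(p) = -⅐ (d(p) = 3*(2/((-2/(1/(-3 + 24))))) = 3*(2/((-2/(1/21)))) = 3*(2/((-2/1/21))) = 3*(2/((-2*21))) = 3*(2/(-42)) = 3*(2*(-1/42)) = 3*(-1/21) = -⅐)
d(-9)*(-2116/2467) = -(-2116)/(7*2467) = -⅐*(-2116/2467) = 2116/17269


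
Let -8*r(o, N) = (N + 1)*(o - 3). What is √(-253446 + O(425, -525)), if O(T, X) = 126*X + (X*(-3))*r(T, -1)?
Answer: 2*I*√79899 ≈ 565.33*I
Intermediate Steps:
r(o, N) = -(1 + N)*(-3 + o)/8 (r(o, N) = -(N + 1)*(o - 3)/8 = -(1 + N)*(-3 + o)/8)
O(T, X) = 126*X (O(T, X) = 126*X + (X*(-3))*(3/8 - T/8 + (3/8)*(-1) - ⅛*(-1)*T) = 126*X + (-3*X)*(3/8 - T/8 - 3/8 + T/8) = 126*X - 3*X*0 = 126*X + 0 = 126*X)
√(-253446 + O(425, -525)) = √(-253446 + 126*(-525)) = √(-253446 - 66150) = √(-319596) = 2*I*√79899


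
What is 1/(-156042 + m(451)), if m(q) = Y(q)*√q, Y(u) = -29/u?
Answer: -70374942/10981446698723 + 29*√451/10981446698723 ≈ -6.4085e-6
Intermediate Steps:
m(q) = -29/√q (m(q) = (-29/q)*√q = -29/√q)
1/(-156042 + m(451)) = 1/(-156042 - 29*√451/451)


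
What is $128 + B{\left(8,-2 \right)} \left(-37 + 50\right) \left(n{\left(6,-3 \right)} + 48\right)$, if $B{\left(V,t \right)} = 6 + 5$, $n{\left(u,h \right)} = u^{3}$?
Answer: $37880$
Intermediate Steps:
$B{\left(V,t \right)} = 11$
$128 + B{\left(8,-2 \right)} \left(-37 + 50\right) \left(n{\left(6,-3 \right)} + 48\right) = 128 + 11 \left(-37 + 50\right) \left(6^{3} + 48\right) = 128 + 11 \cdot 13 \left(216 + 48\right) = 128 + 11 \cdot 13 \cdot 264 = 128 + 11 \cdot 3432 = 128 + 37752 = 37880$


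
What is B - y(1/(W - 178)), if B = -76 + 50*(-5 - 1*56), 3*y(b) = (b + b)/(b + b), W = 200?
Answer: -9379/3 ≈ -3126.3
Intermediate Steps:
y(b) = 1/3 (y(b) = ((b + b)/(b + b))/3 = ((2*b)/((2*b)))/3 = ((2*b)*(1/(2*b)))/3 = (1/3)*1 = 1/3)
B = -3126 (B = -76 + 50*(-5 - 56) = -76 + 50*(-61) = -76 - 3050 = -3126)
B - y(1/(W - 178)) = -3126 - 1*1/3 = -3126 - 1/3 = -9379/3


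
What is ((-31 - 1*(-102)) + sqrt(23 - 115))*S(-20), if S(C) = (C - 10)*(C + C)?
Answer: 85200 + 2400*I*sqrt(23) ≈ 85200.0 + 11510.0*I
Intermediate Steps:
S(C) = 2*C*(-10 + C) (S(C) = (-10 + C)*(2*C) = 2*C*(-10 + C))
((-31 - 1*(-102)) + sqrt(23 - 115))*S(-20) = ((-31 - 1*(-102)) + sqrt(23 - 115))*(2*(-20)*(-10 - 20)) = ((-31 + 102) + sqrt(-92))*(2*(-20)*(-30)) = (71 + 2*I*sqrt(23))*1200 = 85200 + 2400*I*sqrt(23)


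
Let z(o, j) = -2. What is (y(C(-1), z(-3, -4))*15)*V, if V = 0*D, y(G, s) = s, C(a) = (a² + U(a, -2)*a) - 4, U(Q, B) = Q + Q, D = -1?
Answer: 0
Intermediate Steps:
U(Q, B) = 2*Q
C(a) = -4 + 3*a² (C(a) = (a² + (2*a)*a) - 4 = (a² + 2*a²) - 4 = 3*a² - 4 = -4 + 3*a²)
V = 0 (V = 0*(-1) = 0)
(y(C(-1), z(-3, -4))*15)*V = -2*15*0 = -30*0 = 0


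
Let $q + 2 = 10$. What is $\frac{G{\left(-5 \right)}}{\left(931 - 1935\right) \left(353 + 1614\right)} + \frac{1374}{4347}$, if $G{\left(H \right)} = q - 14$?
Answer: $\frac{64607017}{204398838} \approx 0.31608$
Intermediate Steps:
$q = 8$ ($q = -2 + 10 = 8$)
$G{\left(H \right)} = -6$ ($G{\left(H \right)} = 8 - 14 = -6$)
$\frac{G{\left(-5 \right)}}{\left(931 - 1935\right) \left(353 + 1614\right)} + \frac{1374}{4347} = - \frac{6}{\left(931 - 1935\right) \left(353 + 1614\right)} + \frac{1374}{4347} = - \frac{6}{\left(-1004\right) 1967} + 1374 \cdot \frac{1}{4347} = - \frac{6}{-1974868} + \frac{458}{1449} = \left(-6\right) \left(- \frac{1}{1974868}\right) + \frac{458}{1449} = \frac{3}{987434} + \frac{458}{1449} = \frac{64607017}{204398838}$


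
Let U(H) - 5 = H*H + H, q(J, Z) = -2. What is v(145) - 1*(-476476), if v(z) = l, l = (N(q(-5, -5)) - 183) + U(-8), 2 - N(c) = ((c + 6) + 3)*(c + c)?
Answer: 476384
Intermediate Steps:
U(H) = 5 + H + H² (U(H) = 5 + (H*H + H) = 5 + (H² + H) = 5 + (H + H²) = 5 + H + H²)
N(c) = 2 - 2*c*(9 + c) (N(c) = 2 - ((c + 6) + 3)*(c + c) = 2 - ((6 + c) + 3)*2*c = 2 - (9 + c)*2*c = 2 - 2*c*(9 + c))
l = -92 (l = ((2 - 18*(-2) - 2*(-2)²) - 183) + (5 - 8 + (-8)²) = ((2 + 36 - 2*4) - 183) + (5 - 8 + 64) = ((2 + 36 - 8) - 183) + 61 = (30 - 183) + 61 = -153 + 61 = -92)
v(z) = -92
v(145) - 1*(-476476) = -92 - 1*(-476476) = -92 + 476476 = 476384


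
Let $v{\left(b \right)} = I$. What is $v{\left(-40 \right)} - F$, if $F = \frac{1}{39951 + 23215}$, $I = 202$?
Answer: $\frac{12759531}{63166} \approx 202.0$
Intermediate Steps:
$v{\left(b \right)} = 202$
$F = \frac{1}{63166} \approx 1.5831 \cdot 10^{-5}$
$v{\left(-40 \right)} - F = 202 - \frac{1}{63166} = \frac{12759531}{63166}$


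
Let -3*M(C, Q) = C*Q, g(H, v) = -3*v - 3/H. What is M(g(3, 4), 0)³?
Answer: 0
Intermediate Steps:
M(C, Q) = -C*Q/3
M(g(3, 4), 0)³ = (-⅓*(-3*4 - 3/3)*0)³ = (-⅓*(-12 - 3*⅓)*0)³ = (-⅓*(-12 - 1)*0)³ = (-⅓*(-13)*0)³ = 0³ = 0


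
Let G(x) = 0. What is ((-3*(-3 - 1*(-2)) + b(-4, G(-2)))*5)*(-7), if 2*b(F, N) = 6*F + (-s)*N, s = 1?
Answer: 315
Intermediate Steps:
b(F, N) = 3*F - N/2 (b(F, N) = (6*F + (-1*1)*N)/2 = (6*F - N)/2 = (-N + 6*F)/2 = 3*F - N/2)
((-3*(-3 - 1*(-2)) + b(-4, G(-2)))*5)*(-7) = ((-3*(-3 - 1*(-2)) + (3*(-4) - 1/2*0))*5)*(-7) = ((-3*(-3 + 2) + (-12 + 0))*5)*(-7) = ((-3*(-1) - 12)*5)*(-7) = ((3 - 12)*5)*(-7) = -9*5*(-7) = -45*(-7) = 315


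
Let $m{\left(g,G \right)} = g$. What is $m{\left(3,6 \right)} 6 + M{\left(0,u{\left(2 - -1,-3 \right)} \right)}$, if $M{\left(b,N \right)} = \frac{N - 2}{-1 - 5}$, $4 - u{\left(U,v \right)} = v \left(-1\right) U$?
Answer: $\frac{115}{6} \approx 19.167$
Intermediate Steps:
$u{\left(U,v \right)} = 4 + U v$ ($u{\left(U,v \right)} = 4 - v \left(-1\right) U = 4 - - v U = 4 - - U v = 4 + U v$)
$M{\left(b,N \right)} = \frac{1}{3} - \frac{N}{6}$ ($M{\left(b,N \right)} = \frac{-2 + N}{-6} = \left(-2 + N\right) \left(- \frac{1}{6}\right) = \frac{1}{3} - \frac{N}{6}$)
$m{\left(3,6 \right)} 6 + M{\left(0,u{\left(2 - -1,-3 \right)} \right)} = 3 \cdot 6 - \left(- \frac{1}{3} + \frac{4 + \left(2 - -1\right) \left(-3\right)}{6}\right) = 18 - \left(- \frac{1}{3} + \frac{4 + \left(2 + 1\right) \left(-3\right)}{6}\right) = 18 - \left(- \frac{1}{3} + \frac{4 + 3 \left(-3\right)}{6}\right) = 18 - \left(- \frac{1}{3} + \frac{4 - 9}{6}\right) = 18 + \left(\frac{1}{3} - - \frac{5}{6}\right) = 18 + \left(\frac{1}{3} + \frac{5}{6}\right) = 18 + \frac{7}{6} = \frac{115}{6}$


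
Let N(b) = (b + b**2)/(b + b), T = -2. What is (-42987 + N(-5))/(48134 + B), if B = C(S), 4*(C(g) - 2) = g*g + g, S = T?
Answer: -85978/96273 ≈ -0.89306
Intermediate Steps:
N(b) = (b + b**2)/(2*b) (N(b) = (b + b**2)/((2*b)) = (b + b**2)*(1/(2*b)) = (b + b**2)/(2*b))
S = -2
C(g) = 2 + g/4 + g**2/4 (C(g) = 2 + (g*g + g)/4 = 2 + (g**2 + g)/4 = 2 + (g + g**2)/4 = 2 + (g/4 + g**2/4) = 2 + g/4 + g**2/4)
B = 5/2 (B = 2 + (1/4)*(-2) + (1/4)*(-2)**2 = 2 - 1/2 + (1/4)*4 = 2 - 1/2 + 1 = 5/2 ≈ 2.5000)
(-42987 + N(-5))/(48134 + B) = (-42987 + (1/2 + (1/2)*(-5)))/(48134 + 5/2) = (-42987 + (1/2 - 5/2))/(96273/2) = (-42987 - 2)*(2/96273) = -42989*2/96273 = -85978/96273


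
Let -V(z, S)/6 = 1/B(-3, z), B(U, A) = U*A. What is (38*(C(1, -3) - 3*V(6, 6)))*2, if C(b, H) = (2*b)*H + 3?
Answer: -304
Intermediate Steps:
C(b, H) = 3 + 2*H*b (C(b, H) = 2*H*b + 3 = 3 + 2*H*b)
B(U, A) = A*U
V(z, S) = 2/z (V(z, S) = -6*(-1/(3*z)) = -(-2)/z = 2/z)
(38*(C(1, -3) - 3*V(6, 6)))*2 = (38*((3 + 2*(-3)*1) - 6/6))*2 = (38*((3 - 6) - 6/6))*2 = (38*(-3 - 3*1/3))*2 = (38*(-3 - 1))*2 = (38*(-4))*2 = -152*2 = -304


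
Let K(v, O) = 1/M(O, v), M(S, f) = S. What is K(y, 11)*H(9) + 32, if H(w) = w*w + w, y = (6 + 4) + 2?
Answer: 442/11 ≈ 40.182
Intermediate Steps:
y = 12 (y = 10 + 2 = 12)
K(v, O) = 1/O
H(w) = w + w² (H(w) = w² + w = w + w²)
K(y, 11)*H(9) + 32 = (9*(1 + 9))/11 + 32 = (9*10)/11 + 32 = (1/11)*90 + 32 = 90/11 + 32 = 442/11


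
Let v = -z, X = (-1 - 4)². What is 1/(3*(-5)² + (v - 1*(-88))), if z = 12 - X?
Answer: 1/176 ≈ 0.0056818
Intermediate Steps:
X = 25 (X = (-5)² = 25)
z = -13 (z = 12 - 1*25 = 12 - 25 = -13)
v = 13 (v = -1*(-13) = 13)
1/(3*(-5)² + (v - 1*(-88))) = 1/(3*(-5)² + (13 - 1*(-88))) = 1/(3*25 + (13 + 88)) = 1/(75 + 101) = 1/176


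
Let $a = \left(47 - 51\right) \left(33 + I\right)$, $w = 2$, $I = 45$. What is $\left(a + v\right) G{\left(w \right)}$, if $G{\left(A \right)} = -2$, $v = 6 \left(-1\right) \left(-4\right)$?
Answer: $576$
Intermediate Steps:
$v = 24$ ($v = \left(-6\right) \left(-4\right) = 24$)
$a = -312$ ($a = \left(47 - 51\right) \left(33 + 45\right) = \left(-4\right) 78 = -312$)
$\left(a + v\right) G{\left(w \right)} = \left(-312 + 24\right) \left(-2\right) = \left(-288\right) \left(-2\right) = 576$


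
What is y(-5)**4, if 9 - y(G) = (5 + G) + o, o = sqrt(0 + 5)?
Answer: (9 - sqrt(5))**4 ≈ 2093.1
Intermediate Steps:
o = sqrt(5) ≈ 2.2361
y(G) = 4 - G - sqrt(5) (y(G) = 9 - ((5 + G) + sqrt(5)) = 9 - (5 + G + sqrt(5)) = 9 + (-5 - G - sqrt(5)) = 4 - G - sqrt(5))
y(-5)**4 = (4 - 1*(-5) - sqrt(5))**4 = (4 + 5 - sqrt(5))**4 = (9 - sqrt(5))**4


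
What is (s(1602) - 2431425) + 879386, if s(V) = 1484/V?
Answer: -1243182497/801 ≈ -1.5520e+6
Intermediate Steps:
(s(1602) - 2431425) + 879386 = (1484/1602 - 2431425) + 879386 = (1484*(1/1602) - 2431425) + 879386 = (742/801 - 2431425) + 879386 = -1947570683/801 + 879386 = -1243182497/801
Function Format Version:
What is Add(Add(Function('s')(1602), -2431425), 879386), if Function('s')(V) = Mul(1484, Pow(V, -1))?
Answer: Rational(-1243182497, 801) ≈ -1.5520e+6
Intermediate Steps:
Add(Add(Function('s')(1602), -2431425), 879386) = Add(Add(Mul(1484, Pow(1602, -1)), -2431425), 879386) = Add(Add(Mul(1484, Rational(1, 1602)), -2431425), 879386) = Add(Add(Rational(742, 801), -2431425), 879386) = Add(Rational(-1947570683, 801), 879386) = Rational(-1243182497, 801)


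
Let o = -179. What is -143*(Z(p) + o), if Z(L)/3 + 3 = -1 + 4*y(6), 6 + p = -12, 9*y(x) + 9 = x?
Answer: 27885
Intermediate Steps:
y(x) = -1 + x/9
p = -18 (p = -6 - 12 = -18)
Z(L) = -16 (Z(L) = -9 + 3*(-1 + 4*(-1 + (⅑)*6)) = -9 + 3*(-1 + 4*(-1 + ⅔)) = -9 + 3*(-1 + 4*(-⅓)) = -9 + 3*(-1 - 4/3) = -9 + 3*(-7/3) = -9 - 7 = -16)
-143*(Z(p) + o) = -143*(-16 - 179) = -143*(-195) = 27885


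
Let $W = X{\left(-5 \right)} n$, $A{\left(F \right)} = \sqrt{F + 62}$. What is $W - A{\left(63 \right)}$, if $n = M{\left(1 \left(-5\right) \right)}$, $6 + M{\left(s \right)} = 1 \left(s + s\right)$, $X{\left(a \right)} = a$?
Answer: $80 - 5 \sqrt{5} \approx 68.82$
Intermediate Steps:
$A{\left(F \right)} = \sqrt{62 + F}$
$M{\left(s \right)} = -6 + 2 s$ ($M{\left(s \right)} = -6 + 1 \left(s + s\right) = -6 + 1 \cdot 2 s = -6 + 2 s$)
$n = -16$ ($n = -6 + 2 \cdot 1 \left(-5\right) = -6 + 2 \left(-5\right) = -6 - 10 = -16$)
$W = 80$ ($W = \left(-5\right) \left(-16\right) = 80$)
$W - A{\left(63 \right)} = 80 - \sqrt{62 + 63} = 80 - \sqrt{125} = 80 - 5 \sqrt{5}$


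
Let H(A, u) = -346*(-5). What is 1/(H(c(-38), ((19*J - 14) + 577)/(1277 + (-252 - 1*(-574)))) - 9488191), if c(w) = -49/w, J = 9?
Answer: -1/9486461 ≈ -1.0541e-7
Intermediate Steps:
H(A, u) = 1730
1/(H(c(-38), ((19*J - 14) + 577)/(1277 + (-252 - 1*(-574)))) - 9488191) = 1/(1730 - 9488191) = 1/(-9486461) = -1/9486461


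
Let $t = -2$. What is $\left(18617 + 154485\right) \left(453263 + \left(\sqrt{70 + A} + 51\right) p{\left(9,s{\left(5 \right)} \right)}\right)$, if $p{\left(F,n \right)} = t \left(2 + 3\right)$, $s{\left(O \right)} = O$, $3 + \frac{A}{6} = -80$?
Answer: $78372449806 - 3462040 i \sqrt{107} \approx 7.8372 \cdot 10^{10} - 3.5812 \cdot 10^{7} i$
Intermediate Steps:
$A = -498$ ($A = -18 + 6 \left(-80\right) = -18 - 480 = -498$)
$p{\left(F,n \right)} = -10$ ($p{\left(F,n \right)} = - 2 \left(2 + 3\right) = \left(-2\right) 5 = -10$)
$\left(18617 + 154485\right) \left(453263 + \left(\sqrt{70 + A} + 51\right) p{\left(9,s{\left(5 \right)} \right)}\right) = \left(18617 + 154485\right) \left(453263 + \left(\sqrt{70 - 498} + 51\right) \left(-10\right)\right) = 173102 \left(453263 + \left(\sqrt{-428} + 51\right) \left(-10\right)\right) = 173102 \left(453263 + \left(2 i \sqrt{107} + 51\right) \left(-10\right)\right) = 173102 \left(453263 + \left(51 + 2 i \sqrt{107}\right) \left(-10\right)\right) = 173102 \left(453263 - \left(510 + 20 i \sqrt{107}\right)\right) = 173102 \left(452753 - 20 i \sqrt{107}\right) = 78372449806 - 3462040 i \sqrt{107}$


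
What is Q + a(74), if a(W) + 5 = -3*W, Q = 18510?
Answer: 18283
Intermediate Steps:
a(W) = -5 - 3*W
Q + a(74) = 18510 + (-5 - 3*74) = 18510 + (-5 - 222) = 18510 - 227 = 18283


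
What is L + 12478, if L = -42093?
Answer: -29615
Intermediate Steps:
L + 12478 = -42093 + 12478 = -29615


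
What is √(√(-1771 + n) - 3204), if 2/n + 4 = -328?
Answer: √(-88289424 + 166*I*√48801842)/166 ≈ 0.37173 + 56.605*I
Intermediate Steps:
n = -1/166 (n = 2/(-4 - 328) = 2/(-332) = 2*(-1/332) = -1/166 ≈ -0.0060241)
√(√(-1771 + n) - 3204) = √(√(-1771 - 1/166) - 3204) = √(√(-293987/166) - 3204) = √(I*√48801842/166 - 3204) = √(-3204 + I*√48801842/166)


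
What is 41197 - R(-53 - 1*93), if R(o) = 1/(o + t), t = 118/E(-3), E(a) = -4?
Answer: 14460149/351 ≈ 41197.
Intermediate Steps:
t = -59/2 (t = 118/(-4) = 118*(-1/4) = -59/2 ≈ -29.500)
R(o) = 1/(-59/2 + o) (R(o) = 1/(o - 59/2) = 1/(-59/2 + o))
41197 - R(-53 - 1*93) = 41197 - 2/(-59 + 2*(-53 - 1*93)) = 41197 - 2/(-59 + 2*(-53 - 93)) = 41197 - 2/(-59 + 2*(-146)) = 41197 - 2/(-59 - 292) = 41197 - 2/(-351) = 41197 - 2*(-1)/351 = 41197 - 1*(-2/351) = 41197 + 2/351 = 14460149/351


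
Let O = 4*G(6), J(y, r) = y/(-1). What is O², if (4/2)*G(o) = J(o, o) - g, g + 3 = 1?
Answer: 64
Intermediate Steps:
g = -2 (g = -3 + 1 = -2)
J(y, r) = -y (J(y, r) = y*(-1) = -y)
G(o) = 1 - o/2 (G(o) = (-o - 1*(-2))/2 = (-o + 2)/2 = (2 - o)/2 = 1 - o/2)
O = -8 (O = 4*(1 - ½*6) = 4*(1 - 3) = 4*(-2) = -8)
O² = (-8)² = 64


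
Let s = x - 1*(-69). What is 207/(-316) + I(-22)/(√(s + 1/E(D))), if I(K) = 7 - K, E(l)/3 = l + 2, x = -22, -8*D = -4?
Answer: -207/316 + 29*√10605/707 ≈ 3.5690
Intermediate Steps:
D = ½ (D = -⅛*(-4) = ½ ≈ 0.50000)
E(l) = 6 + 3*l (E(l) = 3*(l + 2) = 3*(2 + l) = 6 + 3*l)
s = 47 (s = -22 - 1*(-69) = -22 + 69 = 47)
207/(-316) + I(-22)/(√(s + 1/E(D))) = 207/(-316) + (7 - 1*(-22))/(√(47 + 1/(6 + 3*(½)))) = 207*(-1/316) + (7 + 22)/(√(47 + 1/(6 + 3/2))) = -207/316 + 29/(√(47 + 1/(15/2))) = -207/316 + 29/(√(47 + 2/15)) = -207/316 + 29/(√(707/15)) = -207/316 + 29/((√10605/15)) = -207/316 + 29*(√10605/707) = -207/316 + 29*√10605/707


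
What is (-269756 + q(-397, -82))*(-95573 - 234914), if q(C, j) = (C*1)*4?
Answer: 89675664528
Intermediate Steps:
q(C, j) = 4*C (q(C, j) = C*4 = 4*C)
(-269756 + q(-397, -82))*(-95573 - 234914) = (-269756 + 4*(-397))*(-95573 - 234914) = (-269756 - 1588)*(-330487) = -271344*(-330487) = 89675664528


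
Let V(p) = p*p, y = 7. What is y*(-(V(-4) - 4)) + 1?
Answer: -83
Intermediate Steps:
V(p) = p**2
y*(-(V(-4) - 4)) + 1 = 7*(-((-4)**2 - 4)) + 1 = 7*(-(16 - 4)) + 1 = 7*(-1*12) + 1 = 7*(-12) + 1 = -84 + 1 = -83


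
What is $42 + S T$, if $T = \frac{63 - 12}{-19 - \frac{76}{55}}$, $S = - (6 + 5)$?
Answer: $\frac{77937}{1121} \approx 69.525$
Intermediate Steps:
$S = -11$ ($S = \left(-1\right) 11 = -11$)
$T = - \frac{2805}{1121}$ ($T = \frac{51}{-19 - \frac{76}{55}} = \frac{51}{- \frac{1121}{55}} = 51 \left(- \frac{55}{1121}\right) = - \frac{2805}{1121} \approx -2.5022$)
$42 + S T = 42 - - \frac{30855}{1121} = 42 + \frac{30855}{1121} = \frac{77937}{1121}$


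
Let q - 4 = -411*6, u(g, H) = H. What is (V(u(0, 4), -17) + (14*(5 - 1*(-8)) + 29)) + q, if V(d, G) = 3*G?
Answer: -2302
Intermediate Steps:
q = -2462 (q = 4 - 411*6 = 4 - 2466 = -2462)
(V(u(0, 4), -17) + (14*(5 - 1*(-8)) + 29)) + q = (3*(-17) + (14*(5 - 1*(-8)) + 29)) - 2462 = (-51 + (14*(5 + 8) + 29)) - 2462 = (-51 + (14*13 + 29)) - 2462 = (-51 + (182 + 29)) - 2462 = (-51 + 211) - 2462 = 160 - 2462 = -2302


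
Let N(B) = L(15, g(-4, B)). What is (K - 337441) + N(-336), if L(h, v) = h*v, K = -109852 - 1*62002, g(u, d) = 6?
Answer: -509205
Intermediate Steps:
K = -171854 (K = -109852 - 62002 = -171854)
N(B) = 90 (N(B) = 15*6 = 90)
(K - 337441) + N(-336) = (-171854 - 337441) + 90 = -509295 + 90 = -509205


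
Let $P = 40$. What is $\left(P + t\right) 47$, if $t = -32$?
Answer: $376$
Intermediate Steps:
$\left(P + t\right) 47 = \left(40 - 32\right) 47 = 8 \cdot 47 = 376$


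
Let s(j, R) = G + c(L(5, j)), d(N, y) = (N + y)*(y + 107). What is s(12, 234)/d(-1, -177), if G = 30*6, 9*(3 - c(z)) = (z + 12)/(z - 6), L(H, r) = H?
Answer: 416/28035 ≈ 0.014839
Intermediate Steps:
c(z) = 3 - (12 + z)/(9*(-6 + z)) (c(z) = 3 - (z + 12)/(9*(z - 6)) = 3 - (12 + z)/(9*(-6 + z)))
G = 180
d(N, y) = (107 + y)*(N + y) (d(N, y) = (N + y)*(107 + y) = (107 + y)*(N + y))
s(j, R) = 1664/9 (s(j, R) = 180 + 2*(-87 + 13*5)/(9*(-6 + 5)) = 180 + (2/9)*(-87 + 65)/(-1) = 180 + (2/9)*(-1)*(-22) = 180 + 44/9 = 1664/9)
s(12, 234)/d(-1, -177) = 1664/(9*((-177)² + 107*(-1) + 107*(-177) - 1*(-177))) = 1664/(9*(31329 - 107 - 18939 + 177)) = (1664/9)/12460 = (1664/9)*(1/12460) = 416/28035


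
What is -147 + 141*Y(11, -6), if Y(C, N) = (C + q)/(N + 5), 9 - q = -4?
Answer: -3531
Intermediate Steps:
q = 13 (q = 9 - 1*(-4) = 9 + 4 = 13)
Y(C, N) = (13 + C)/(5 + N) (Y(C, N) = (C + 13)/(N + 5) = (13 + C)/(5 + N))
-147 + 141*Y(11, -6) = -147 + 141*((13 + 11)/(5 - 6)) = -147 + 141*(24/(-1)) = -147 + 141*(-1*24) = -147 + 141*(-24) = -147 - 3384 = -3531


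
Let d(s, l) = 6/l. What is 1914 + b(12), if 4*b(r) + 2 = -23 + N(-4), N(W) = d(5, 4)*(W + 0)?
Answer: 7625/4 ≈ 1906.3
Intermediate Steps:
N(W) = 3*W/2 (N(W) = (6/4)*(W + 0) = (6*(¼))*W = 3*W/2)
b(r) = -31/4 (b(r) = -½ + (-23 + (3/2)*(-4))/4 = -½ + (-23 - 6)/4 = -½ + (¼)*(-29) = -½ - 29/4 = -31/4)
1914 + b(12) = 1914 - 31/4 = 7625/4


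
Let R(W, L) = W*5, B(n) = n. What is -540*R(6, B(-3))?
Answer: -16200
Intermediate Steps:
R(W, L) = 5*W
-540*R(6, B(-3)) = -2700*6 = -540*30 = -16200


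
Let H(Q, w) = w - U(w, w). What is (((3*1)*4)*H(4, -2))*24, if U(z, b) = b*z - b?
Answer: -2304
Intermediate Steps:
U(z, b) = -b + b*z
H(Q, w) = w - w*(-1 + w)
(((3*1)*4)*H(4, -2))*24 = (((3*1)*4)*(-2*(2 - 1*(-2))))*24 = ((3*4)*(-2*(2 + 2)))*24 = (12*(-2*4))*24 = (12*(-8))*24 = -96*24 = -2304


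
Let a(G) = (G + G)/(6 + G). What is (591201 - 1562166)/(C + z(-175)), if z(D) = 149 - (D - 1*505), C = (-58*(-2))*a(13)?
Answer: -18448335/18767 ≈ -983.02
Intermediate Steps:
a(G) = 2*G/(6 + G) (a(G) = (2*G)/(6 + G) = 2*G/(6 + G))
C = 3016/19 (C = (-58*(-2))*(2*13/(6 + 13)) = 116*(2*13/19) = 116*(2*13*(1/19)) = 116*(26/19) = 3016/19 ≈ 158.74)
z(D) = 654 - D (z(D) = 149 - (D - 505) = 149 - (-505 + D) = 149 + (505 - D) = 654 - D)
(591201 - 1562166)/(C + z(-175)) = (591201 - 1562166)/(3016/19 + (654 - 1*(-175))) = -970965/(3016/19 + (654 + 175)) = -970965/(3016/19 + 829) = -970965/18767/19 = -970965*19/18767 = -18448335/18767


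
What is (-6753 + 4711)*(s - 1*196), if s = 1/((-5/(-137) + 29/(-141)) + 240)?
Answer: 927080083535/2316406 ≈ 4.0022e+5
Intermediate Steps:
s = 19317/4632812 (s = 1/((-5*(-1/137) + 29*(-1/141)) + 240) = 1/((5/137 - 29/141) + 240) = 1/(-3268/19317 + 240) = 1/(4632812/19317) = 19317/4632812 ≈ 0.0041696)
(-6753 + 4711)*(s - 1*196) = (-6753 + 4711)*(19317/4632812 - 1*196) = -2042*(19317/4632812 - 196) = -2042*(-908011835/4632812) = 927080083535/2316406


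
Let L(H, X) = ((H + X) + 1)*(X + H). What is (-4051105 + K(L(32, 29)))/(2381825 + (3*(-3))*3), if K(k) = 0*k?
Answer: -4051105/2381798 ≈ -1.7009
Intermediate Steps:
L(H, X) = (H + X)*(1 + H + X) (L(H, X) = (1 + H + X)*(H + X) = (H + X)*(1 + H + X))
K(k) = 0
(-4051105 + K(L(32, 29)))/(2381825 + (3*(-3))*3) = (-4051105 + 0)/(2381825 + (3*(-3))*3) = -4051105/(2381825 - 9*3) = -4051105/(2381825 - 27) = -4051105/2381798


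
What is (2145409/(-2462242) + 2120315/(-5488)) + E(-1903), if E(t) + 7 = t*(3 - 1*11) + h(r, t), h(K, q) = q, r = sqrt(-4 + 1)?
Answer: 87338352401661/6756392048 ≈ 12927.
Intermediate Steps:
r = I*sqrt(3) (r = sqrt(-3) = I*sqrt(3) ≈ 1.732*I)
E(t) = -7 - 7*t (E(t) = -7 + (t*(3 - 1*11) + t) = -7 + (t*(3 - 11) + t) = -7 + (t*(-8) + t) = -7 + (-8*t + t) = -7 - 7*t)
(2145409/(-2462242) + 2120315/(-5488)) + E(-1903) = (2145409/(-2462242) + 2120315/(-5488)) + (-7 - 7*(-1903)) = (2145409*(-1/2462242) + 2120315*(-1/5488)) + (-7 + 13321) = (-2145409/2462242 - 2120315/5488) + 13314 = -2616251325411/6756392048 + 13314 = 87338352401661/6756392048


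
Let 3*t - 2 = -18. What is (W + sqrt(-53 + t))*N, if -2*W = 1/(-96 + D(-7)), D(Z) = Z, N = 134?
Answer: 67/103 + 670*I*sqrt(21)/3 ≈ 0.65049 + 1023.4*I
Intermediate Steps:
t = -16/3 (t = 2/3 + (1/3)*(-18) = 2/3 - 6 = -16/3 ≈ -5.3333)
W = 1/206 (W = -1/(2*(-96 - 7)) = -1/2/(-103) = -1/2*(-1/103) = 1/206 ≈ 0.0048544)
(W + sqrt(-53 + t))*N = (1/206 + sqrt(-53 - 16/3))*134 = (1/206 + sqrt(-175/3))*134 = (1/206 + 5*I*sqrt(21)/3)*134 = 67/103 + 670*I*sqrt(21)/3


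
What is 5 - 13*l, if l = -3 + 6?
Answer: -34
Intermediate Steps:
l = 3
5 - 13*l = 5 - 13*3 = 5 - 39 = -34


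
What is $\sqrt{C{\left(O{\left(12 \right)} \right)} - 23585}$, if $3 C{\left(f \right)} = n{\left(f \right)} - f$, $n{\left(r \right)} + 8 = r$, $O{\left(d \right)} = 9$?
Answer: $\frac{i \sqrt{212289}}{3} \approx 153.58 i$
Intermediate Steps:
$n{\left(r \right)} = -8 + r$
$C{\left(f \right)} = - \frac{8}{3}$ ($C{\left(f \right)} = \frac{\left(-8 + f\right) - f}{3} = \frac{1}{3} \left(-8\right) = - \frac{8}{3}$)
$\sqrt{C{\left(O{\left(12 \right)} \right)} - 23585} = \sqrt{- \frac{8}{3} - 23585} = \sqrt{- \frac{70763}{3}} = \frac{i \sqrt{212289}}{3}$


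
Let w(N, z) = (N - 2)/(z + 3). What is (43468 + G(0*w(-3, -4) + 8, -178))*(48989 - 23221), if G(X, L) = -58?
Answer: 1118588880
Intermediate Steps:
w(N, z) = (-2 + N)/(3 + z)
(43468 + G(0*w(-3, -4) + 8, -178))*(48989 - 23221) = (43468 - 58)*(48989 - 23221) = 43410*25768 = 1118588880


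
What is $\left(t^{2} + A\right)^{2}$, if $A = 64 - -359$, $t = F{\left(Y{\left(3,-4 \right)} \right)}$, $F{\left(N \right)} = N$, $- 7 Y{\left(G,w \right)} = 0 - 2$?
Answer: $\frac{429774361}{2401} \approx 1.79 \cdot 10^{5}$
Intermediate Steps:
$Y{\left(G,w \right)} = \frac{2}{7}$ ($Y{\left(G,w \right)} = - \frac{0 - 2}{7} = \left(- \frac{1}{7}\right) \left(-2\right) = \frac{2}{7}$)
$t = \frac{2}{7} \approx 0.28571$
$A = 423$ ($A = 64 + 359 = 423$)
$\left(t^{2} + A\right)^{2} = \left(\left(\frac{2}{7}\right)^{2} + 423\right)^{2} = \left(\frac{4}{49} + 423\right)^{2} = \left(\frac{20731}{49}\right)^{2} = \frac{429774361}{2401}$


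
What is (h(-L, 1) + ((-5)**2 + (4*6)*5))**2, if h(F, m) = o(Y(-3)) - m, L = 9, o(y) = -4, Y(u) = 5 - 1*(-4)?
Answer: 19600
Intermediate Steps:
Y(u) = 9 (Y(u) = 5 + 4 = 9)
h(F, m) = -4 - m
(h(-L, 1) + ((-5)**2 + (4*6)*5))**2 = ((-4 - 1*1) + ((-5)**2 + (4*6)*5))**2 = ((-4 - 1) + (25 + 24*5))**2 = (-5 + (25 + 120))**2 = (-5 + 145)**2 = 140**2 = 19600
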